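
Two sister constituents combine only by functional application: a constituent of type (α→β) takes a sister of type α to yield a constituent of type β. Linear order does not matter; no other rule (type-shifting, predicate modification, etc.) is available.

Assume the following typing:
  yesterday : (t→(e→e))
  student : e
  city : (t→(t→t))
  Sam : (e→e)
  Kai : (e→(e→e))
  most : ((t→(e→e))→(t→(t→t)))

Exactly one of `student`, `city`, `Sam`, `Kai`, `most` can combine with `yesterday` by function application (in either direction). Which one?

most

student : e — does not combine with yesterday.
city : (t→(t→t)) — does not combine with yesterday.
Sam : (e→e) — does not combine with yesterday.
Kai : (e→(e→e)) — does not combine with yesterday.
most — combines: most : ((t→(e→e))→(t→(t→t))) takes yesterday : (t→(e→e)) as argument, giving (t→(t→t)).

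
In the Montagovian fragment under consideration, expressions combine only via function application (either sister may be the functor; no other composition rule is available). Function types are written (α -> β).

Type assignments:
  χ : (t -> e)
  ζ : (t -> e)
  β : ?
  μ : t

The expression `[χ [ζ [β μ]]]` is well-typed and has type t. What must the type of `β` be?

[χ [ζ [β μ]]] must have type t. The sister χ has type (t -> e); that is not a function onto t, so [ζ [β μ]] must be the functor, of type ((t -> e) -> t).
[ζ [β μ]] must have type ((t -> e) -> t). The sister ζ has type (t -> e); that is not a function onto ((t -> e) -> t), so [β μ] must be the functor, of type ((t -> e) -> ((t -> e) -> t)).
[β μ] must have type ((t -> e) -> ((t -> e) -> t)). The sister μ has type t; that is not a function onto ((t -> e) -> ((t -> e) -> t)), so β must be the functor, of type (t -> ((t -> e) -> ((t -> e) -> t))).

(t -> ((t -> e) -> ((t -> e) -> t)))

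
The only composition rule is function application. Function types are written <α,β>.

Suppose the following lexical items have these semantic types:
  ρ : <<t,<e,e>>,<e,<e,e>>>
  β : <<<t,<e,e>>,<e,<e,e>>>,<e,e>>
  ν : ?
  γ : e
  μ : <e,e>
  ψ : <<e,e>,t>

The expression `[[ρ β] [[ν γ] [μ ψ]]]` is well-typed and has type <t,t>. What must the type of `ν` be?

[[ρ β] [[ν γ] [μ ψ]]] must have type <t,t>. The sister [ρ β] has type <e,e>; that is not a function onto <t,t>, so [[ν γ] [μ ψ]] must be the functor, of type <<e,e>,<t,t>>.
[[ν γ] [μ ψ]] must have type <<e,e>,<t,t>>. The sister [μ ψ] has type t; that is not a function onto <<e,e>,<t,t>>, so [ν γ] must be the functor, of type <t,<<e,e>,<t,t>>>.
[ν γ] must have type <t,<<e,e>,<t,t>>>. The sister γ has type e; that is not a function onto <t,<<e,e>,<t,t>>>, so ν must be the functor, of type <e,<t,<<e,e>,<t,t>>>>.

<e,<t,<<e,e>,<t,t>>>>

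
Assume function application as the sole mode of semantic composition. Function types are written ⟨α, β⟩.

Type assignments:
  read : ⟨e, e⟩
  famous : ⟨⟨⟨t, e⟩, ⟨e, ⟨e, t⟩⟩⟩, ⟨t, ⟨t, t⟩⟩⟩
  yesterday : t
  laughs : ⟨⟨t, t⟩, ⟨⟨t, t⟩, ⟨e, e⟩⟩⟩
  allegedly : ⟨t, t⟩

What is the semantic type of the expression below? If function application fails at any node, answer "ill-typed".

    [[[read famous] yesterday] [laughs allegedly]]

[read famous]: ⟨e, e⟩ and ⟨⟨⟨t, e⟩, ⟨e, ⟨e, t⟩⟩⟩, ⟨t, ⟨t, t⟩⟩⟩ cannot combine by function application — type clash.

ill-typed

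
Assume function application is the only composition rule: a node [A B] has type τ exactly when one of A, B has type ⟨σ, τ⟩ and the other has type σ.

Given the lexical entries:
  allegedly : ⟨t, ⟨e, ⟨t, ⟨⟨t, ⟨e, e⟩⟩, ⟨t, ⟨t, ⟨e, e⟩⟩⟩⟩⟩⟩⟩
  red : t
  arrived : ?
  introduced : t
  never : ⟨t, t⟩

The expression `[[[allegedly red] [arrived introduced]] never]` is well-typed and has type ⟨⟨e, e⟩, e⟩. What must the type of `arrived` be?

⟨t, ⟨⟨e, ⟨t, ⟨⟨t, ⟨e, e⟩⟩, ⟨t, ⟨t, ⟨e, e⟩⟩⟩⟩⟩⟩, ⟨⟨t, t⟩, ⟨⟨e, e⟩, e⟩⟩⟩⟩

At [[[allegedly red] [arrived introduced]] never] (required: ⟨⟨e, e⟩, e⟩): never is ⟨t, t⟩, which is not a function with range ⟨⟨e, e⟩, e⟩; hence [[allegedly red] [arrived introduced]] is the functor — type ⟨⟨t, t⟩, ⟨⟨e, e⟩, e⟩⟩.
At [[allegedly red] [arrived introduced]] (required: ⟨⟨t, t⟩, ⟨⟨e, e⟩, e⟩⟩): [allegedly red] is ⟨e, ⟨t, ⟨⟨t, ⟨e, e⟩⟩, ⟨t, ⟨t, ⟨e, e⟩⟩⟩⟩⟩⟩, which is not a function with range ⟨⟨t, t⟩, ⟨⟨e, e⟩, e⟩⟩; hence [arrived introduced] is the functor — type ⟨⟨e, ⟨t, ⟨⟨t, ⟨e, e⟩⟩, ⟨t, ⟨t, ⟨e, e⟩⟩⟩⟩⟩⟩, ⟨⟨t, t⟩, ⟨⟨e, e⟩, e⟩⟩⟩.
At [arrived introduced] (required: ⟨⟨e, ⟨t, ⟨⟨t, ⟨e, e⟩⟩, ⟨t, ⟨t, ⟨e, e⟩⟩⟩⟩⟩⟩, ⟨⟨t, t⟩, ⟨⟨e, e⟩, e⟩⟩⟩): introduced is t, which is not a function with range ⟨⟨e, ⟨t, ⟨⟨t, ⟨e, e⟩⟩, ⟨t, ⟨t, ⟨e, e⟩⟩⟩⟩⟩⟩, ⟨⟨t, t⟩, ⟨⟨e, e⟩, e⟩⟩⟩; hence arrived is the functor — type ⟨t, ⟨⟨e, ⟨t, ⟨⟨t, ⟨e, e⟩⟩, ⟨t, ⟨t, ⟨e, e⟩⟩⟩⟩⟩⟩, ⟨⟨t, t⟩, ⟨⟨e, e⟩, e⟩⟩⟩⟩.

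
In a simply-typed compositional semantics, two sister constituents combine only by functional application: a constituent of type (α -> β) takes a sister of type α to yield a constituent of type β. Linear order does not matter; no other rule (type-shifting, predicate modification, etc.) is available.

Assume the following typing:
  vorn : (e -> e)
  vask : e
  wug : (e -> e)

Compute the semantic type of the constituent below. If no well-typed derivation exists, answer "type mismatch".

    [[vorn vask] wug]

e

[vorn vask]: vorn is (e -> e), vask is e; result e.
[[vorn vask] wug]: wug is (e -> e), [vorn vask] is e; result e.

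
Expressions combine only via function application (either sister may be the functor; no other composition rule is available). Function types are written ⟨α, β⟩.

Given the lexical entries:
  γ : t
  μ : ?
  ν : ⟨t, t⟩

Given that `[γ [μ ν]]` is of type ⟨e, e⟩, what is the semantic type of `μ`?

⟨⟨t, t⟩, ⟨t, ⟨e, e⟩⟩⟩

For [γ [μ ν]] to have type ⟨e, e⟩ with γ of type t, [μ ν] must be the function: [μ ν] : ⟨t, ⟨e, e⟩⟩.
For [μ ν] to have type ⟨t, ⟨e, e⟩⟩ with ν of type ⟨t, t⟩, μ must be the function: μ : ⟨⟨t, t⟩, ⟨t, ⟨e, e⟩⟩⟩.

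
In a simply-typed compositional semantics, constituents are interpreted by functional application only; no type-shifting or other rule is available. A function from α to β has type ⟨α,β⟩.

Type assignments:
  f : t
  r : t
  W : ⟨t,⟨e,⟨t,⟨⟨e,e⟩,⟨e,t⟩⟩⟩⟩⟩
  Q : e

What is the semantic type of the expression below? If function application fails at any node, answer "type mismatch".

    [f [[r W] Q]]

[r W]: functor W : ⟨t,⟨e,⟨t,⟨⟨e,e⟩,⟨e,t⟩⟩⟩⟩⟩, argument r : t; result ⟨e,⟨t,⟨⟨e,e⟩,⟨e,t⟩⟩⟩⟩.
[[r W] Q]: functor [r W] : ⟨e,⟨t,⟨⟨e,e⟩,⟨e,t⟩⟩⟩⟩, argument Q : e; result ⟨t,⟨⟨e,e⟩,⟨e,t⟩⟩⟩.
[f [[r W] Q]]: functor [[r W] Q] : ⟨t,⟨⟨e,e⟩,⟨e,t⟩⟩⟩, argument f : t; result ⟨⟨e,e⟩,⟨e,t⟩⟩.

⟨⟨e,e⟩,⟨e,t⟩⟩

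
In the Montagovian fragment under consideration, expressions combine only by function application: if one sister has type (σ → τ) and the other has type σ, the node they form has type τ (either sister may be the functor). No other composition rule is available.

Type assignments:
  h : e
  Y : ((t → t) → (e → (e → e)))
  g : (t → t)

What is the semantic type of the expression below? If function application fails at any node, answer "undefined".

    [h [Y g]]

(e → e)

At [Y g], Y : ((t → t) → (e → (e → e))) takes g : (t → t), giving (e → (e → e)).
At [h [Y g]], [Y g] : (e → (e → e)) takes h : e, giving (e → e).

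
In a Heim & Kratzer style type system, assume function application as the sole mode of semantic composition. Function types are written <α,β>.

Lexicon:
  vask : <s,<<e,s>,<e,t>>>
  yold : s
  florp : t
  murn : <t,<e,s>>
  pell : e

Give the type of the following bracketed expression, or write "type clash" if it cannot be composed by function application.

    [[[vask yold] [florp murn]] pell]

At [vask yold], vask : <s,<<e,s>,<e,t>>> takes yold : s, giving <<e,s>,<e,t>>.
At [florp murn], murn : <t,<e,s>> takes florp : t, giving <e,s>.
At [[vask yold] [florp murn]], [vask yold] : <<e,s>,<e,t>> takes [florp murn] : <e,s>, giving <e,t>.
At [[[vask yold] [florp murn]] pell], [[vask yold] [florp murn]] : <e,t> takes pell : e, giving t.

t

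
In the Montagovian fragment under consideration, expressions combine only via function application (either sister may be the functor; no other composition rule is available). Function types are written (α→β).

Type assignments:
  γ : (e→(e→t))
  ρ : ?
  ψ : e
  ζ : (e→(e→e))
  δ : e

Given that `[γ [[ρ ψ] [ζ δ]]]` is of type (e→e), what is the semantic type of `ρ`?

(e→((e→e)→((e→(e→t))→(e→e))))

[γ [[ρ ψ] [ζ δ]]] must have type (e→e). The sister γ has type (e→(e→t)); that is not a function onto (e→e), so [[ρ ψ] [ζ δ]] must be the functor, of type ((e→(e→t))→(e→e)).
[[ρ ψ] [ζ δ]] must have type ((e→(e→t))→(e→e)). The sister [ζ δ] has type (e→e); that is not a function onto ((e→(e→t))→(e→e)), so [ρ ψ] must be the functor, of type ((e→e)→((e→(e→t))→(e→e))).
[ρ ψ] must have type ((e→e)→((e→(e→t))→(e→e))). The sister ψ has type e; that is not a function onto ((e→e)→((e→(e→t))→(e→e))), so ρ must be the functor, of type (e→((e→e)→((e→(e→t))→(e→e)))).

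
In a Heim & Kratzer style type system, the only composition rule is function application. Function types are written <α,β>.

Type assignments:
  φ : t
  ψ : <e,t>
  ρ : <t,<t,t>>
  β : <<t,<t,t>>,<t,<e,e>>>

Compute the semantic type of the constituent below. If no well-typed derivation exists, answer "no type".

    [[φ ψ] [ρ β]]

[φ ψ]: t with <e,t> — neither is a function whose domain matches the other; composition fails here.

no type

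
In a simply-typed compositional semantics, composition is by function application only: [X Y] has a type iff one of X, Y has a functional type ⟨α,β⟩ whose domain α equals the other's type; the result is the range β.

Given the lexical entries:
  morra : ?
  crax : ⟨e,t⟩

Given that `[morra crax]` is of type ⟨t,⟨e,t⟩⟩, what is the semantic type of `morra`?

[morra crax] is required to be ⟨t,⟨e,t⟩⟩. crax : ⟨e,t⟩ cannot yield ⟨t,⟨e,t⟩⟩ as functor, so morra : ⟨⟨e,t⟩,⟨t,⟨e,t⟩⟩⟩.

⟨⟨e,t⟩,⟨t,⟨e,t⟩⟩⟩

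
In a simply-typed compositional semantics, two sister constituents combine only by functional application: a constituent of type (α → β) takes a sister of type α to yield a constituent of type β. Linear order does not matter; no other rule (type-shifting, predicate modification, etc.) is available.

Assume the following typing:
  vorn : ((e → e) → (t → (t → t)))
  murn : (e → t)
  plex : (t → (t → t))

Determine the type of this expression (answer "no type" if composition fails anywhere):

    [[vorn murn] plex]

[vorn murn]: ((e → e) → (t → (t → t))) with (e → t) — neither is a function whose domain matches the other; composition fails here.

no type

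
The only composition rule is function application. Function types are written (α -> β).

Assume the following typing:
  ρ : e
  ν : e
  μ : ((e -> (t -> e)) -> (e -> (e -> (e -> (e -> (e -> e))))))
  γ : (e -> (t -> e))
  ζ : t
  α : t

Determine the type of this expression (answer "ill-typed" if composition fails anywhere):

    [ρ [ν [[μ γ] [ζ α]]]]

ill-typed

[μ γ]: μ is ((e -> (t -> e)) -> (e -> (e -> (e -> (e -> (e -> e)))))), γ is (e -> (t -> e)); result (e -> (e -> (e -> (e -> (e -> e))))).
[ζ α]: t and t cannot combine by function application — type clash.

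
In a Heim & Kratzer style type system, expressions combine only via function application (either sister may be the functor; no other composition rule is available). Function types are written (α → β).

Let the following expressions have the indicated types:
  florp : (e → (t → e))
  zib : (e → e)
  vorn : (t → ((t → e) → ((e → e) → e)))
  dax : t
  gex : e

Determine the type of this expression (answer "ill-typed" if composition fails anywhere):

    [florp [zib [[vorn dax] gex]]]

ill-typed

At [vorn dax], vorn : (t → ((t → e) → ((e → e) → e))) takes dax : t, giving ((t → e) → ((e → e) → e)).
[[vorn dax] gex]: ((t → e) → ((e → e) → e)) and e cannot combine by function application — type clash.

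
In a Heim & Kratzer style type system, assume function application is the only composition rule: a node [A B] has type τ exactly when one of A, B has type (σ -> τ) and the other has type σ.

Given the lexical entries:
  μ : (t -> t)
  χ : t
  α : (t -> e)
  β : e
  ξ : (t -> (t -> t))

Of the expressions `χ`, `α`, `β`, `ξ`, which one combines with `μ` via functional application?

χ

χ — combines: μ : (t -> t) takes χ : t as argument, giving t.
α : (t -> e) — μ needs t; α needs t; neither fits.
β : e — μ needs t; β needs nothing (atomic); neither fits.
ξ : (t -> (t -> t)) — μ needs t; ξ needs t; neither fits.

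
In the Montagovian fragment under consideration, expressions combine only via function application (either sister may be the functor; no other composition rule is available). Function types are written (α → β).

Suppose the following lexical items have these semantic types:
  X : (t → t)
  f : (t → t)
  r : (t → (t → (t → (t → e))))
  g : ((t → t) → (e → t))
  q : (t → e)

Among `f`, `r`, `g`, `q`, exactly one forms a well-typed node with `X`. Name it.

f : (t → t) — neither side's domain matches the other.
r : (t → (t → (t → (t → e)))) — neither side's domain matches the other.
g — combines: g : ((t → t) → (e → t)) takes X : (t → t) as argument, giving (e → t).
q : (t → e) — neither side's domain matches the other.

g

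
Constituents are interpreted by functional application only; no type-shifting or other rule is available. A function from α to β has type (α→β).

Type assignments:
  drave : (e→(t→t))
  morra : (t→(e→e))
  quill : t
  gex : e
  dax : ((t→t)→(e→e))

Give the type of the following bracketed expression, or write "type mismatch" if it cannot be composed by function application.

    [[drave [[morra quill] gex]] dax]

(e→e)

At [morra quill], morra : (t→(e→e)) takes quill : t, giving (e→e).
At [[morra quill] gex], [morra quill] : (e→e) takes gex : e, giving e.
At [drave [[morra quill] gex]], drave : (e→(t→t)) takes [[morra quill] gex] : e, giving (t→t).
At [[drave [[morra quill] gex]] dax], dax : ((t→t)→(e→e)) takes [drave [[morra quill] gex]] : (t→t), giving (e→e).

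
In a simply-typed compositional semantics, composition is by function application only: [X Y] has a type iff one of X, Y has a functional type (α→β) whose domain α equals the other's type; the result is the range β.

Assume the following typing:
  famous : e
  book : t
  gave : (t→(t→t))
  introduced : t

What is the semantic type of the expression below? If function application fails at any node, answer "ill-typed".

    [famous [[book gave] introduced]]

ill-typed

[book gave]: gave is (t→(t→t)), book is t; result (t→t).
[[book gave] introduced]: [book gave] is (t→t), introduced is t; result t.
[famous [[book gave] introduced]]: e and t cannot combine by function application — type clash.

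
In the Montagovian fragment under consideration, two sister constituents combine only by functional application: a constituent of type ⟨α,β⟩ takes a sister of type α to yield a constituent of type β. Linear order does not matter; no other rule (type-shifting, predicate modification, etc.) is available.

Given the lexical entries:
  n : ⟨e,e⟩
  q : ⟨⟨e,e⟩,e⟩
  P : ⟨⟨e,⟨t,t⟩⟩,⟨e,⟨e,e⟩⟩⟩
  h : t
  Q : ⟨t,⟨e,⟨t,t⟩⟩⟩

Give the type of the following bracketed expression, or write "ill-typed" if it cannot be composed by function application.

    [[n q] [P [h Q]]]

[n q] — q of type ⟨⟨e,e⟩,e⟩ combines with n of type ⟨e,e⟩: type e.
[h Q] — Q of type ⟨t,⟨e,⟨t,t⟩⟩⟩ combines with h of type t: type ⟨e,⟨t,t⟩⟩.
[P [h Q]] — P of type ⟨⟨e,⟨t,t⟩⟩,⟨e,⟨e,e⟩⟩⟩ combines with [h Q] of type ⟨e,⟨t,t⟩⟩: type ⟨e,⟨e,e⟩⟩.
[[n q] [P [h Q]]] — [P [h Q]] of type ⟨e,⟨e,e⟩⟩ combines with [n q] of type e: type ⟨e,e⟩.

⟨e,e⟩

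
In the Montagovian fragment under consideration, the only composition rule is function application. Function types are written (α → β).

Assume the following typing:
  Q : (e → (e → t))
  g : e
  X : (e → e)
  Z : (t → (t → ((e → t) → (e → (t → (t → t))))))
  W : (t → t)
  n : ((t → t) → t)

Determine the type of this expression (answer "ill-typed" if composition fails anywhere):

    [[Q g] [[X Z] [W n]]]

At [Q g], Q : (e → (e → t)) takes g : e, giving (e → t).
[X Z]: (e → e) and (t → (t → ((e → t) → (e → (t → (t → t)))))) cannot combine by function application — type clash.

ill-typed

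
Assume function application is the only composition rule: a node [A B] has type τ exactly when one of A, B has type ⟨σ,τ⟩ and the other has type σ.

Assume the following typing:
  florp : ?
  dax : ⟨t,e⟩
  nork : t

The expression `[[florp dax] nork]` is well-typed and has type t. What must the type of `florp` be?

⟨⟨t,e⟩,⟨t,t⟩⟩

For [[florp dax] nork] to have type t with nork of type t, [florp dax] must be the function: [florp dax] : ⟨t,t⟩.
For [florp dax] to have type ⟨t,t⟩ with dax of type ⟨t,e⟩, florp must be the function: florp : ⟨⟨t,e⟩,⟨t,t⟩⟩.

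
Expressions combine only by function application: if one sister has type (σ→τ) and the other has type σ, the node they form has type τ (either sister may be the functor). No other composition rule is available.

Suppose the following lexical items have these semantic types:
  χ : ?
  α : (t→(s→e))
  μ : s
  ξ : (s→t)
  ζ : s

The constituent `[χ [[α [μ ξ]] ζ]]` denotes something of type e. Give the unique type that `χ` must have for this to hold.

(e→e)

[χ [[α [μ ξ]] ζ]] must have type e. The sister [[α [μ ξ]] ζ] has type e; that is not a function onto e, so χ must be the functor, of type (e→e).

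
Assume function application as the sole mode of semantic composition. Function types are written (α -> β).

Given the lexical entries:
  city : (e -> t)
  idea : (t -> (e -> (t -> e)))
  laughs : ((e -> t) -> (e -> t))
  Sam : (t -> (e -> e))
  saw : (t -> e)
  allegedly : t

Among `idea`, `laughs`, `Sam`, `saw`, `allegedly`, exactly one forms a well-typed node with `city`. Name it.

idea : (t -> (e -> (t -> e))) — no; city wants e, and idea wants t.
laughs — combines: laughs : ((e -> t) -> (e -> t)) takes city : (e -> t) as argument, giving (e -> t).
Sam : (t -> (e -> e)) — no; city wants e, and Sam wants t.
saw : (t -> e) — no; city wants e, and saw wants t.
allegedly : t — no; city wants e, and allegedly wants nothing (atomic).

laughs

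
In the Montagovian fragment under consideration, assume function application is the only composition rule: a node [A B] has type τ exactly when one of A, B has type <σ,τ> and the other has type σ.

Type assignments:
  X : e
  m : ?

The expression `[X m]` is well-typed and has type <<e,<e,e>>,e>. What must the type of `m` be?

For [X m] to have type <<e,<e,e>>,e> with X of type e, m must be the function: m : <e,<<e,<e,e>>,e>>.

<e,<<e,<e,e>>,e>>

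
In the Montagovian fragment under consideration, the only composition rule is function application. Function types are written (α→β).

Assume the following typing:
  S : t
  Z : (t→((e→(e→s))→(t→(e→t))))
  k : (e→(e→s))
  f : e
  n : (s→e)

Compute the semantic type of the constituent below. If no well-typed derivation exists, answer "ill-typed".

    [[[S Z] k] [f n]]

[S Z]: Z is (t→((e→(e→s))→(t→(e→t)))), S is t; result ((e→(e→s))→(t→(e→t))).
[[S Z] k]: [S Z] is ((e→(e→s))→(t→(e→t))), k is (e→(e→s)); result (t→(e→t)).
[f n]: e with (s→e) — neither is a function whose domain matches the other; composition fails here.

ill-typed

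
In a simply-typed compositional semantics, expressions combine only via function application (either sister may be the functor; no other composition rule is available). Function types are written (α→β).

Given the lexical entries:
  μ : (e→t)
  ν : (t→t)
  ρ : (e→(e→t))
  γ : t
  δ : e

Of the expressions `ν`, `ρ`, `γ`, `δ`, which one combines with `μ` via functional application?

ν : (t→t) — neither side's domain matches the other.
ρ : (e→(e→t)) — neither side's domain matches the other.
γ : t — neither side's domain matches the other.
δ — combines: μ : (e→t) takes δ : e as argument, giving t.

δ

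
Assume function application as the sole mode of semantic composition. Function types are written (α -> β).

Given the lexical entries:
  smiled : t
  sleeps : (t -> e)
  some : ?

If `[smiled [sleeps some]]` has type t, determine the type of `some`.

[smiled [sleeps some]] must have type t. The sister smiled has type t; that is not a function onto t, so [sleeps some] must be the functor, of type (t -> t).
[sleeps some] must have type (t -> t). The sister sleeps has type (t -> e); that is not a function onto (t -> t), so some must be the functor, of type ((t -> e) -> (t -> t)).

((t -> e) -> (t -> t))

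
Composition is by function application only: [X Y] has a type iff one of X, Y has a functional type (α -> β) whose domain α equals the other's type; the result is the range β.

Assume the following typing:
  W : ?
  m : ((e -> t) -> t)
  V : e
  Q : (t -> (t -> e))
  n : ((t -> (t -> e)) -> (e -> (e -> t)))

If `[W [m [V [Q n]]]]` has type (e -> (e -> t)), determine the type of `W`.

(t -> (e -> (e -> t)))

[W [m [V [Q n]]]] is required to be (e -> (e -> t)). [m [V [Q n]]] : t cannot yield (e -> (e -> t)) as functor, so W : (t -> (e -> (e -> t))).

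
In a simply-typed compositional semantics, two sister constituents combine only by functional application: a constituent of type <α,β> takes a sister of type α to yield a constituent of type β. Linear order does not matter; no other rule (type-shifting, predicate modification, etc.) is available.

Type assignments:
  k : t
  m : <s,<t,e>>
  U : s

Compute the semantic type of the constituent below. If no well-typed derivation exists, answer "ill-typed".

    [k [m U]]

e

[m U] — m of type <s,<t,e>> combines with U of type s: type <t,e>.
[k [m U]] — [m U] of type <t,e> combines with k of type t: type e.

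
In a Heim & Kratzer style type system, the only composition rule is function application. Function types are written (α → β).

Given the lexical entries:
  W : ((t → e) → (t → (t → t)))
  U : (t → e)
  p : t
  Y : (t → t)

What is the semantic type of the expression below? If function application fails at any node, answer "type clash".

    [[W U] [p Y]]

[W U]: ((t → e) → (t → (t → t))) applied to (t → e) yields (t → (t → t)).
[p Y]: (t → t) applied to t yields t.
[[W U] [p Y]]: (t → (t → t)) applied to t yields (t → t).

(t → t)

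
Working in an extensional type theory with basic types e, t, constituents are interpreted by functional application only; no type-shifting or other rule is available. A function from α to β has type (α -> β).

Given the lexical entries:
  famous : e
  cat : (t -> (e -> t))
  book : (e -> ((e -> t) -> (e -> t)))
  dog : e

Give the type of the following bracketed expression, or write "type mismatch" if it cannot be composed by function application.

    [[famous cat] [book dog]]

type mismatch

[famous cat]: e and (t -> (e -> t)) cannot combine by function application — type clash.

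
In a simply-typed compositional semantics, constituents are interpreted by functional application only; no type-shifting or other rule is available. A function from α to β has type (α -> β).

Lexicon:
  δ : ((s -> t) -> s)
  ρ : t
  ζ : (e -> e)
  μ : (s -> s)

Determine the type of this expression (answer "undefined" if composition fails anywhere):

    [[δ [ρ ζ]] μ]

[ρ ζ]: t with (e -> e) — neither is a function whose domain matches the other; composition fails here.

undefined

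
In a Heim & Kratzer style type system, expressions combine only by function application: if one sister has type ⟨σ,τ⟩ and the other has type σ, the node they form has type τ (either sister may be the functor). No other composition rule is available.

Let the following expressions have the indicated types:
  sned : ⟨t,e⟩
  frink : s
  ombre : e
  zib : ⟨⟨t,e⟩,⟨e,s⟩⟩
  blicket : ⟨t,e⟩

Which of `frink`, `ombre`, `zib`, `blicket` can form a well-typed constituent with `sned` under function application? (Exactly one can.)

frink : s — no; sned wants t, and frink wants nothing (atomic).
ombre : e — no; sned wants t, and ombre wants nothing (atomic).
zib — combines: zib : ⟨⟨t,e⟩,⟨e,s⟩⟩ takes sned : ⟨t,e⟩ as argument, giving ⟨e,s⟩.
blicket : ⟨t,e⟩ — no; sned wants t, and blicket wants t.

zib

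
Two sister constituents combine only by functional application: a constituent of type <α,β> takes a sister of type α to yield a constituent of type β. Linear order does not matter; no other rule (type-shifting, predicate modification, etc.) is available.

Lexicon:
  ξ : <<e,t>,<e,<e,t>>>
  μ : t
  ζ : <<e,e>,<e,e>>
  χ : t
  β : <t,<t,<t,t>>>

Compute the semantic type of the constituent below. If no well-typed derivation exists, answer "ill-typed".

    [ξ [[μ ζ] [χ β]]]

ill-typed

At [μ ζ]: neither t nor <<e,e>,<e,e>> can take the other as argument; the node is ill-typed.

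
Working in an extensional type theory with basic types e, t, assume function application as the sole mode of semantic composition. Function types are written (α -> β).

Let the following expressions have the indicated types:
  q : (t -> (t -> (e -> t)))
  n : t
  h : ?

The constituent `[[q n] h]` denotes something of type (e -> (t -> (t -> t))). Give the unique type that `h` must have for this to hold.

((t -> (e -> t)) -> (e -> (t -> (t -> t))))

For [[q n] h] to have type (e -> (t -> (t -> t))) with [q n] of type (t -> (e -> t)), h must be the function: h : ((t -> (e -> t)) -> (e -> (t -> (t -> t)))).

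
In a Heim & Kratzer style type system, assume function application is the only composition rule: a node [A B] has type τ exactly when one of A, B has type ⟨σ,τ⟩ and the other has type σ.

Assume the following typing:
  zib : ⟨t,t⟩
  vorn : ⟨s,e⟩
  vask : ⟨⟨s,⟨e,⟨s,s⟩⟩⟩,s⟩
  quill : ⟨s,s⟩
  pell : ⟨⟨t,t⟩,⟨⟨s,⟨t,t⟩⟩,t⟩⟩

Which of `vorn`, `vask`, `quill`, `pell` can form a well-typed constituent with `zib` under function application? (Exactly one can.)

pell

vorn : ⟨s,e⟩ — zib needs t; vorn needs s; neither fits.
vask : ⟨⟨s,⟨e,⟨s,s⟩⟩⟩,s⟩ — zib needs t; vask needs ⟨s,⟨e,⟨s,s⟩⟩⟩; neither fits.
quill : ⟨s,s⟩ — zib needs t; quill needs s; neither fits.
pell — combines: pell : ⟨⟨t,t⟩,⟨⟨s,⟨t,t⟩⟩,t⟩⟩ takes zib : ⟨t,t⟩ as argument, giving ⟨⟨s,⟨t,t⟩⟩,t⟩.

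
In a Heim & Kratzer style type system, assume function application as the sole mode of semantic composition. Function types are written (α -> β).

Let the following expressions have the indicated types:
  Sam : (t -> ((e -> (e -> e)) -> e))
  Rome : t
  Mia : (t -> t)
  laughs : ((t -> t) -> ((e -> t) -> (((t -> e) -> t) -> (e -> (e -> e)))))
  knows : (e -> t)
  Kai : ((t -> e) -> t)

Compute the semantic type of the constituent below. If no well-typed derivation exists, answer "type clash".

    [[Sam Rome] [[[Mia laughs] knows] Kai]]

e

[Sam Rome]: (t -> ((e -> (e -> e)) -> e)) applied to t yields ((e -> (e -> e)) -> e).
[Mia laughs]: ((t -> t) -> ((e -> t) -> (((t -> e) -> t) -> (e -> (e -> e))))) applied to (t -> t) yields ((e -> t) -> (((t -> e) -> t) -> (e -> (e -> e)))).
[[Mia laughs] knows]: ((e -> t) -> (((t -> e) -> t) -> (e -> (e -> e)))) applied to (e -> t) yields (((t -> e) -> t) -> (e -> (e -> e))).
[[[Mia laughs] knows] Kai]: (((t -> e) -> t) -> (e -> (e -> e))) applied to ((t -> e) -> t) yields (e -> (e -> e)).
[[Sam Rome] [[[Mia laughs] knows] Kai]]: ((e -> (e -> e)) -> e) applied to (e -> (e -> e)) yields e.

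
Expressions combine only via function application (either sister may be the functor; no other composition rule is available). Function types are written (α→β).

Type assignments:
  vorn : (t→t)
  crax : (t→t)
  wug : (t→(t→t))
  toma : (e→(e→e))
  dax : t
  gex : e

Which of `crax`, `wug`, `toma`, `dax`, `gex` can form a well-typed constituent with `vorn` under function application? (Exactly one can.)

dax

crax : (t→t) — vorn needs t; crax needs t; neither fits.
wug : (t→(t→t)) — vorn needs t; wug needs t; neither fits.
toma : (e→(e→e)) — vorn needs t; toma needs e; neither fits.
dax — combines: vorn : (t→t) takes dax : t as argument, giving t.
gex : e — vorn needs t; gex needs nothing (atomic); neither fits.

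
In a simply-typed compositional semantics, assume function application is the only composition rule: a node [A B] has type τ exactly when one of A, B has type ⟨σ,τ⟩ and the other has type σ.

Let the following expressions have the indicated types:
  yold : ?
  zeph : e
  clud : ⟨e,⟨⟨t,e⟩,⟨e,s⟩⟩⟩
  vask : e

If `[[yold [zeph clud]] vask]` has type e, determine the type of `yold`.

For [[yold [zeph clud]] vask] to have type e with vask of type e, [yold [zeph clud]] must be the function: [yold [zeph clud]] : ⟨e,e⟩.
For [yold [zeph clud]] to have type ⟨e,e⟩ with [zeph clud] of type ⟨⟨t,e⟩,⟨e,s⟩⟩, yold must be the function: yold : ⟨⟨⟨t,e⟩,⟨e,s⟩⟩,⟨e,e⟩⟩.

⟨⟨⟨t,e⟩,⟨e,s⟩⟩,⟨e,e⟩⟩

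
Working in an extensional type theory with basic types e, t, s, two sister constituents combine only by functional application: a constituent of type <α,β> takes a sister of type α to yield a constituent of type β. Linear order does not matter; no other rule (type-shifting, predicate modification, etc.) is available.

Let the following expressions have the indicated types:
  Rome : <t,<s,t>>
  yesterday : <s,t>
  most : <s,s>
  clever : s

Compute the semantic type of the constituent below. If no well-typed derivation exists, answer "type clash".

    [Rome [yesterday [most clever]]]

<s,t>

[most clever] — most of type <s,s> combines with clever of type s: type s.
[yesterday [most clever]] — yesterday of type <s,t> combines with [most clever] of type s: type t.
[Rome [yesterday [most clever]]] — Rome of type <t,<s,t>> combines with [yesterday [most clever]] of type t: type <s,t>.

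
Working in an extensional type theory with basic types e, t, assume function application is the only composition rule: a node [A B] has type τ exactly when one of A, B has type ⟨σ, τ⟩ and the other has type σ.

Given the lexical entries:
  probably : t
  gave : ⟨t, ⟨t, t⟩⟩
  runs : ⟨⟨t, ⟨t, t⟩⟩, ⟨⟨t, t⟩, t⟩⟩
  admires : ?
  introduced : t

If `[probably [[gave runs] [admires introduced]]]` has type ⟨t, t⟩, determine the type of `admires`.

For [probably [[gave runs] [admires introduced]]] to have type ⟨t, t⟩ with probably of type t, [[gave runs] [admires introduced]] must be the function: [[gave runs] [admires introduced]] : ⟨t, ⟨t, t⟩⟩.
For [[gave runs] [admires introduced]] to have type ⟨t, ⟨t, t⟩⟩ with [gave runs] of type ⟨⟨t, t⟩, t⟩, [admires introduced] must be the function: [admires introduced] : ⟨⟨⟨t, t⟩, t⟩, ⟨t, ⟨t, t⟩⟩⟩.
For [admires introduced] to have type ⟨⟨⟨t, t⟩, t⟩, ⟨t, ⟨t, t⟩⟩⟩ with introduced of type t, admires must be the function: admires : ⟨t, ⟨⟨⟨t, t⟩, t⟩, ⟨t, ⟨t, t⟩⟩⟩⟩.

⟨t, ⟨⟨⟨t, t⟩, t⟩, ⟨t, ⟨t, t⟩⟩⟩⟩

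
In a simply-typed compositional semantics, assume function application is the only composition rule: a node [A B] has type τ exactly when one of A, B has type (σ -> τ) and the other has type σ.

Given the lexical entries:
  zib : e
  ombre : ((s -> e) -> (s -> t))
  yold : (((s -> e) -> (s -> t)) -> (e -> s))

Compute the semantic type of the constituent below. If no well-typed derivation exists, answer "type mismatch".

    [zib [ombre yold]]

s

[ombre yold]: (((s -> e) -> (s -> t)) -> (e -> s)) applied to ((s -> e) -> (s -> t)) yields (e -> s).
[zib [ombre yold]]: (e -> s) applied to e yields s.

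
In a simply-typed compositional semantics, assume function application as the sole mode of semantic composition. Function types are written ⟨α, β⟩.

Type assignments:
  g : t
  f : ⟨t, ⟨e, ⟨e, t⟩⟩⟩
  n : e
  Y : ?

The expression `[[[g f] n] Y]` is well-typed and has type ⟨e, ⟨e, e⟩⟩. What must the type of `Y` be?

⟨⟨e, t⟩, ⟨e, ⟨e, e⟩⟩⟩

[[[g f] n] Y] must have type ⟨e, ⟨e, e⟩⟩. The sister [[g f] n] has type ⟨e, t⟩; that is not a function onto ⟨e, ⟨e, e⟩⟩, so Y must be the functor, of type ⟨⟨e, t⟩, ⟨e, ⟨e, e⟩⟩⟩.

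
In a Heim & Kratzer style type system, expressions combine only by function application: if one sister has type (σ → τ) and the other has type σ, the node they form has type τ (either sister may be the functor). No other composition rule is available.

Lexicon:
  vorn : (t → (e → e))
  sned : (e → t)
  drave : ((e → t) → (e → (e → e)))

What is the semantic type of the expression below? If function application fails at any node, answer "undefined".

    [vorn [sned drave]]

[sned drave] — drave of type ((e → t) → (e → (e → e))) combines with sned of type (e → t): type (e → (e → e)).
[vorn [sned drave]]: (t → (e → e)) and (e → (e → e)) cannot combine by function application — type clash.

undefined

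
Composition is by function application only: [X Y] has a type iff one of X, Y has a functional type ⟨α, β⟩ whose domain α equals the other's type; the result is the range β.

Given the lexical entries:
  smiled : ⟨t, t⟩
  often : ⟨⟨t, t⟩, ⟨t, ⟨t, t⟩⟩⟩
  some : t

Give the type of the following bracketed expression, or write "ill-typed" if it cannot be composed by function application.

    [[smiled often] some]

[smiled often] — often of type ⟨⟨t, t⟩, ⟨t, ⟨t, t⟩⟩⟩ combines with smiled of type ⟨t, t⟩: type ⟨t, ⟨t, t⟩⟩.
[[smiled often] some] — [smiled often] of type ⟨t, ⟨t, t⟩⟩ combines with some of type t: type ⟨t, t⟩.

⟨t, t⟩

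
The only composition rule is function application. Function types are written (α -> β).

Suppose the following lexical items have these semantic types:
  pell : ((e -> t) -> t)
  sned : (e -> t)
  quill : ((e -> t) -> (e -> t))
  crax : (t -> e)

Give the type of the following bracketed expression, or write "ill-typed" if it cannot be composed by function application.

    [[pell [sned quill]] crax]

[sned quill] — quill of type ((e -> t) -> (e -> t)) combines with sned of type (e -> t): type (e -> t).
[pell [sned quill]] — pell of type ((e -> t) -> t) combines with [sned quill] of type (e -> t): type t.
[[pell [sned quill]] crax] — crax of type (t -> e) combines with [pell [sned quill]] of type t: type e.

e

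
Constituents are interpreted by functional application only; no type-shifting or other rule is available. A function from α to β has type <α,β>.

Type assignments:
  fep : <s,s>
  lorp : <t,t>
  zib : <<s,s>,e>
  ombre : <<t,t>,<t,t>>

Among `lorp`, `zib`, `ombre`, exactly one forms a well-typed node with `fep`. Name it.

lorp : <t,t> — fep needs s; lorp needs t; neither fits.
zib — combines: zib : <<s,s>,e> takes fep : <s,s> as argument, giving e.
ombre : <<t,t>,<t,t>> — fep needs s; ombre needs <t,t>; neither fits.

zib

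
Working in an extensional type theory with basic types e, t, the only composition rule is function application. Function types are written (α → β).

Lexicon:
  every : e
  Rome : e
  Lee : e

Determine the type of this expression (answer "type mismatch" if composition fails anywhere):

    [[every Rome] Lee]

At [every Rome]: neither e nor e can take the other as argument; the node is ill-typed.

type mismatch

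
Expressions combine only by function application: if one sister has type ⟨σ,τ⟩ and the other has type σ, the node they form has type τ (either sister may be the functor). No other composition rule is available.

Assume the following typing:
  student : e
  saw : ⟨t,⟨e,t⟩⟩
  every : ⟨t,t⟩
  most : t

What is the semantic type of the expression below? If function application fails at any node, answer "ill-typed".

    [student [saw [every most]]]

t

[every most]: ⟨t,t⟩ applied to t yields t.
[saw [every most]]: ⟨t,⟨e,t⟩⟩ applied to t yields ⟨e,t⟩.
[student [saw [every most]]]: ⟨e,t⟩ applied to e yields t.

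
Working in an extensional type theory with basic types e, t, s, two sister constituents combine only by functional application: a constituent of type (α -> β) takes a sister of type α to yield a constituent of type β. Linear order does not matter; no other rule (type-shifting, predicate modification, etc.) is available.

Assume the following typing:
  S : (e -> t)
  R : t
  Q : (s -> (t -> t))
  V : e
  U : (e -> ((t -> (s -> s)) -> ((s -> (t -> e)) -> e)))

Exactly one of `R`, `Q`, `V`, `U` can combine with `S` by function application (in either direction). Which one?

V

R : t — neither side's domain matches the other.
Q : (s -> (t -> t)) — neither side's domain matches the other.
V — combines: S : (e -> t) takes V : e as argument, giving t.
U : (e -> ((t -> (s -> s)) -> ((s -> (t -> e)) -> e))) — neither side's domain matches the other.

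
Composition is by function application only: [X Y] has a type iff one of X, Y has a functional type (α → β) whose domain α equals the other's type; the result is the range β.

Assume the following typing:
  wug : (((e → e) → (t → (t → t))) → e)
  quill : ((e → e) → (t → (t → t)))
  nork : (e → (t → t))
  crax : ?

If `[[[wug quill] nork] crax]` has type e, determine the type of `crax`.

((t → t) → e)

[[[wug quill] nork] crax] is required to be e. [[wug quill] nork] : (t → t) cannot yield e as functor, so crax : ((t → t) → e).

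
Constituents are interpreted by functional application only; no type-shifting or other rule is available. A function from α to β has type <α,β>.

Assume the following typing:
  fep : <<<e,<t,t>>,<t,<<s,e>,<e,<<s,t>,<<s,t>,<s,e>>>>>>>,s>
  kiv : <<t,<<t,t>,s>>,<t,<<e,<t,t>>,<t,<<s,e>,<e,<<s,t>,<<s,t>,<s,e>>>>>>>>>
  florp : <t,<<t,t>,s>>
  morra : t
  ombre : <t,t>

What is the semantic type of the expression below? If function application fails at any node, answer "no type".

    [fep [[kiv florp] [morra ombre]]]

[kiv florp]: functor kiv : <<t,<<t,t>,s>>,<t,<<e,<t,t>>,<t,<<s,e>,<e,<<s,t>,<<s,t>,<s,e>>>>>>>>>, argument florp : <t,<<t,t>,s>>; result <t,<<e,<t,t>>,<t,<<s,e>,<e,<<s,t>,<<s,t>,<s,e>>>>>>>>.
[morra ombre]: functor ombre : <t,t>, argument morra : t; result t.
[[kiv florp] [morra ombre]]: functor [kiv florp] : <t,<<e,<t,t>>,<t,<<s,e>,<e,<<s,t>,<<s,t>,<s,e>>>>>>>>, argument [morra ombre] : t; result <<e,<t,t>>,<t,<<s,e>,<e,<<s,t>,<<s,t>,<s,e>>>>>>>.
[fep [[kiv florp] [morra ombre]]]: functor fep : <<<e,<t,t>>,<t,<<s,e>,<e,<<s,t>,<<s,t>,<s,e>>>>>>>,s>, argument [[kiv florp] [morra ombre]] : <<e,<t,t>>,<t,<<s,e>,<e,<<s,t>,<<s,t>,<s,e>>>>>>>; result s.

s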